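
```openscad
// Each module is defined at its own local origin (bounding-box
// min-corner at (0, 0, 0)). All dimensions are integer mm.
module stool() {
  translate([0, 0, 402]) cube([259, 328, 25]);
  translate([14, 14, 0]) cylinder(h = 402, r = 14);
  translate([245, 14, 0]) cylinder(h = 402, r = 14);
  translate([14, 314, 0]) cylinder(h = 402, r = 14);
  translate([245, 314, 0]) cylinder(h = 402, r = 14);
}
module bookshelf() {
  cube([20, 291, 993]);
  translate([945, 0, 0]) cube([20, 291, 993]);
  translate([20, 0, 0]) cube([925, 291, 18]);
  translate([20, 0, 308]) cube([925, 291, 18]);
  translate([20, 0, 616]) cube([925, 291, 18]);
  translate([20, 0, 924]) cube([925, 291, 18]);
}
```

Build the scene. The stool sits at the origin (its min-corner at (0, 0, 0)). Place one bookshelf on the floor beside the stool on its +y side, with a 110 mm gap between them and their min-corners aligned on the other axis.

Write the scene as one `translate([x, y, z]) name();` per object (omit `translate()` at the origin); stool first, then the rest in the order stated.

stool();
translate([0, 438, 0]) bookshelf();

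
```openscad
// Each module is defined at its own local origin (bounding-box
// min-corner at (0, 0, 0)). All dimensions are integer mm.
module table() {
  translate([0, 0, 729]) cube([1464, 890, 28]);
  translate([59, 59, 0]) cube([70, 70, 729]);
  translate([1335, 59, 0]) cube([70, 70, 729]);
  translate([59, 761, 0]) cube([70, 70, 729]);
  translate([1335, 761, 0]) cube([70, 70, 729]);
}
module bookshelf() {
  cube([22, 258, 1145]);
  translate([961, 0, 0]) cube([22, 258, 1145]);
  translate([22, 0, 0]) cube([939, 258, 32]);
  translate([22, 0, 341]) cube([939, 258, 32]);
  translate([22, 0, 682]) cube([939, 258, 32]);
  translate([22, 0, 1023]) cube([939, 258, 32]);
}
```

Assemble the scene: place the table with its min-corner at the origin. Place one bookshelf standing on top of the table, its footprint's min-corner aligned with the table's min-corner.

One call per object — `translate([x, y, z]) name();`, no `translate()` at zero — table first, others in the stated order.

table();
translate([0, 0, 757]) bookshelf();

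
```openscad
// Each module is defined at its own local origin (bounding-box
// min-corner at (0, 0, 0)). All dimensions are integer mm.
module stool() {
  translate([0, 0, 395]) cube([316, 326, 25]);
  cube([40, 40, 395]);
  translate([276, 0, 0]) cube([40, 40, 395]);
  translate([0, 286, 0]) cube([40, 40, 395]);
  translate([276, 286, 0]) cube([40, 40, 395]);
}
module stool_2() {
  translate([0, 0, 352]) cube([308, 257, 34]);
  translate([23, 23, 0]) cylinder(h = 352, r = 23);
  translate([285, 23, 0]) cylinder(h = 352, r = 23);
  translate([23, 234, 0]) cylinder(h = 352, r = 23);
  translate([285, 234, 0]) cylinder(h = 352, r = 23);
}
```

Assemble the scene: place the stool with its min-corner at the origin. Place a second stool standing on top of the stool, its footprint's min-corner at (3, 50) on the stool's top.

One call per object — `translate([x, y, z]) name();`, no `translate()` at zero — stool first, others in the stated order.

stool();
translate([3, 50, 420]) stool_2();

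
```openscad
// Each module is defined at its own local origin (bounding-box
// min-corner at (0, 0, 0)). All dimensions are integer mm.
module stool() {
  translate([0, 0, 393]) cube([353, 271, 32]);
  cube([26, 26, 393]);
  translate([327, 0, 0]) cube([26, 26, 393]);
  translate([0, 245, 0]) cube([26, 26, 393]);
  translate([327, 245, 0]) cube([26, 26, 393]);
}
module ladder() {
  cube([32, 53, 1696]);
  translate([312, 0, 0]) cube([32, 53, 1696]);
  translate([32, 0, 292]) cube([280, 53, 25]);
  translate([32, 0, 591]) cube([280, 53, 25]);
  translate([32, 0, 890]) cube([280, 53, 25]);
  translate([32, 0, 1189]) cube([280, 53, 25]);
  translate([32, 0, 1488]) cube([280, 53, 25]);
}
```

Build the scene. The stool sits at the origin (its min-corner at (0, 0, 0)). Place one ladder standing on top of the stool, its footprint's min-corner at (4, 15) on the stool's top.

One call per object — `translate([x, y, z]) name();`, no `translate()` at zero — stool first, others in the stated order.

stool();
translate([4, 15, 425]) ladder();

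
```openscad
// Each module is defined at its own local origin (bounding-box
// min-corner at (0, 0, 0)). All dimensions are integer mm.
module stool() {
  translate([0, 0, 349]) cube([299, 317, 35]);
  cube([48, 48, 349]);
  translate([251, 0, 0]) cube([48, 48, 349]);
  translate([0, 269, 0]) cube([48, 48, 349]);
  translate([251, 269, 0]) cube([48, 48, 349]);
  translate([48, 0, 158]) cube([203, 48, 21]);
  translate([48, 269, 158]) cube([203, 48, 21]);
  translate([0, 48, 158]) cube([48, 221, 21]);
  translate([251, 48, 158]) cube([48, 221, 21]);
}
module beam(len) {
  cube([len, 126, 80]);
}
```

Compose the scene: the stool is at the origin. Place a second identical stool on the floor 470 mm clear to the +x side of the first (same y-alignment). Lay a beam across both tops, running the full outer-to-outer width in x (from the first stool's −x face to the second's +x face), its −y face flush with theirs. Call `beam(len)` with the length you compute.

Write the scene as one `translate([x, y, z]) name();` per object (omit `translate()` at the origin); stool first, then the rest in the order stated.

stool();
translate([769, 0, 0]) stool();
translate([0, 0, 384]) beam(1068);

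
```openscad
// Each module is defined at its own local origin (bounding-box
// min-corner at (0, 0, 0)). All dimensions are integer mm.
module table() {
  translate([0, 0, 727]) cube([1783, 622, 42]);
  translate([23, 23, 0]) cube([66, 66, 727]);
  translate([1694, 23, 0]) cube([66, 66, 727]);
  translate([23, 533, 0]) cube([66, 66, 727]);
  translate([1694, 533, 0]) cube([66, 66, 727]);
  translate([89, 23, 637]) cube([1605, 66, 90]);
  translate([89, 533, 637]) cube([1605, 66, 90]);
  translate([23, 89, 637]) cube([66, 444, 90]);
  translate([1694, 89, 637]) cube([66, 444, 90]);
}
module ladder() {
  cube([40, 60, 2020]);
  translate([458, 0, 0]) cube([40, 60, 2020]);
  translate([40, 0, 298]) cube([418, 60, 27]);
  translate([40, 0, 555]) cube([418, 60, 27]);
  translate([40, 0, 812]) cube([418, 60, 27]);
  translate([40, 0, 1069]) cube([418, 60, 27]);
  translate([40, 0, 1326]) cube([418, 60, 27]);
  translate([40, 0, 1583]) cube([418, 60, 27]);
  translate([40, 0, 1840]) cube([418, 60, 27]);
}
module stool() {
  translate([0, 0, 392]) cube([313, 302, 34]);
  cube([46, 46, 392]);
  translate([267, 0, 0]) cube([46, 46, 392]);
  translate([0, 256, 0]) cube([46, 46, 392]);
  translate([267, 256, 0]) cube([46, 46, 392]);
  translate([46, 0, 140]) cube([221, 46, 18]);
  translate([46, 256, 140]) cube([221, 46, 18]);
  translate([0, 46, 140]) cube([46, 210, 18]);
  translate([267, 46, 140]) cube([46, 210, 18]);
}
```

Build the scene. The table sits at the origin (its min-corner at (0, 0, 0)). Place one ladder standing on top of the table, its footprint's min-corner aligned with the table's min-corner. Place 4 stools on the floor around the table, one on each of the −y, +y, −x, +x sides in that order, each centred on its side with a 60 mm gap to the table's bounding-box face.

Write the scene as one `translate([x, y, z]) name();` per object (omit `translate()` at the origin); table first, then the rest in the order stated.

table();
translate([0, 0, 769]) ladder();
translate([735, -362, 0]) stool();
translate([735, 682, 0]) stool();
translate([-373, 160, 0]) stool();
translate([1843, 160, 0]) stool();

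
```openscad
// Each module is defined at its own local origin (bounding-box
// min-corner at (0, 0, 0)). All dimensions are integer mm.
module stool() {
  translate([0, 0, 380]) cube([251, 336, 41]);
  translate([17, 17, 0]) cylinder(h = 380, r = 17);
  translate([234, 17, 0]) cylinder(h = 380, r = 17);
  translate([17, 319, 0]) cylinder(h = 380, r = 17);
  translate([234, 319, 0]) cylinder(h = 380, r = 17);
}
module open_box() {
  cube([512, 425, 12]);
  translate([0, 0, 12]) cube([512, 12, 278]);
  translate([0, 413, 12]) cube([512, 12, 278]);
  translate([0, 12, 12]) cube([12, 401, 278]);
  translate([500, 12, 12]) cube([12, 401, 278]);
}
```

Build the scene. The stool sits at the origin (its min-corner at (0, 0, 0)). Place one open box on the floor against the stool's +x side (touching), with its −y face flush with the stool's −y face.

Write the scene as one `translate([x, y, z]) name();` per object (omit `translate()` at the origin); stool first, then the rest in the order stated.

stool();
translate([251, 0, 0]) open_box();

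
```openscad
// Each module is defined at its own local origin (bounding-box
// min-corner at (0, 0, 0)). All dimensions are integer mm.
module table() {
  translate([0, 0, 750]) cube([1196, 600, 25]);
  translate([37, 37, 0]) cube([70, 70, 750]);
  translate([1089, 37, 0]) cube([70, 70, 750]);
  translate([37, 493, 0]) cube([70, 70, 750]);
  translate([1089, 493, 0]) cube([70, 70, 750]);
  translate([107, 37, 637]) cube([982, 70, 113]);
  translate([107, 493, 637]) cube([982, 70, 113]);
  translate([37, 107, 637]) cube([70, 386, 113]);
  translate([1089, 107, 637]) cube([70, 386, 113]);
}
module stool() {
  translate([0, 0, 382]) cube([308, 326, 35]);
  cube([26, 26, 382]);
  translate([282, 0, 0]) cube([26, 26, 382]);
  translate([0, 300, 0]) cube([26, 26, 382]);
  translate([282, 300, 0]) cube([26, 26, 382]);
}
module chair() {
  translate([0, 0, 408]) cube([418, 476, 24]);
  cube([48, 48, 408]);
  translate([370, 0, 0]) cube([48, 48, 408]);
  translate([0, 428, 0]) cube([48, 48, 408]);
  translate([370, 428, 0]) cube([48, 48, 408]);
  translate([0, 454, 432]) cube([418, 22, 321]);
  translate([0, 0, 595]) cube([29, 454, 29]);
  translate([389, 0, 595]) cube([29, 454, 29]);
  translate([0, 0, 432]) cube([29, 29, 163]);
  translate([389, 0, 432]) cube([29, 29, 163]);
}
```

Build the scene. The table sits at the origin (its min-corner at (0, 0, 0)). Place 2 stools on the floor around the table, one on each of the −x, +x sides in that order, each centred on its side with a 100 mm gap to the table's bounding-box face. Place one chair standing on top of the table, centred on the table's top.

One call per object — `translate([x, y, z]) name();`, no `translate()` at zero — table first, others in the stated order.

table();
translate([-408, 137, 0]) stool();
translate([1296, 137, 0]) stool();
translate([389, 62, 775]) chair();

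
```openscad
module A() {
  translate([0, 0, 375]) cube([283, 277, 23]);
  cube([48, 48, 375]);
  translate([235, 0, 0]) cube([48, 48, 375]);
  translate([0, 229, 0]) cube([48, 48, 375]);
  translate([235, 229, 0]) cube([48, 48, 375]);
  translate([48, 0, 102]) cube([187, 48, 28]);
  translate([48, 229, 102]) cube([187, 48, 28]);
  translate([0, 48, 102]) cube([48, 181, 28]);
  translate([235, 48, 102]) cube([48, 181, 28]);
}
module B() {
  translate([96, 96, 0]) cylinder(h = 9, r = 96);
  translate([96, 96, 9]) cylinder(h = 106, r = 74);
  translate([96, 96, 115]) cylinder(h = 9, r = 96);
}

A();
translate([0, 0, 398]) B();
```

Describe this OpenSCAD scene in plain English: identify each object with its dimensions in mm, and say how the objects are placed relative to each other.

A is a simple wooden stool: a rectangular seat 283 mm (x) by 277 mm (y), 23 mm thick, top face at z = 398 mm, on four square legs, each 48×48 mm in cross-section. The legs rest on z = 0, each flush with a corner of the seat. Four stretchers, 48 mm wide and 28 mm tall, connect adjacent legs with their undersides at z = 102 mm, each running between the inner faces of the legs it joins and aligned with the legs' outer faces on the other axis.

B is a spool: two coaxial disc flanges of radius 96 mm and thickness 9 mm, joined by a core cylinder of radius 74 mm and height 106 mm. The lower flange rests on z = 0 and the three cylinders share a vertical axis.

The spool is on top of the stool.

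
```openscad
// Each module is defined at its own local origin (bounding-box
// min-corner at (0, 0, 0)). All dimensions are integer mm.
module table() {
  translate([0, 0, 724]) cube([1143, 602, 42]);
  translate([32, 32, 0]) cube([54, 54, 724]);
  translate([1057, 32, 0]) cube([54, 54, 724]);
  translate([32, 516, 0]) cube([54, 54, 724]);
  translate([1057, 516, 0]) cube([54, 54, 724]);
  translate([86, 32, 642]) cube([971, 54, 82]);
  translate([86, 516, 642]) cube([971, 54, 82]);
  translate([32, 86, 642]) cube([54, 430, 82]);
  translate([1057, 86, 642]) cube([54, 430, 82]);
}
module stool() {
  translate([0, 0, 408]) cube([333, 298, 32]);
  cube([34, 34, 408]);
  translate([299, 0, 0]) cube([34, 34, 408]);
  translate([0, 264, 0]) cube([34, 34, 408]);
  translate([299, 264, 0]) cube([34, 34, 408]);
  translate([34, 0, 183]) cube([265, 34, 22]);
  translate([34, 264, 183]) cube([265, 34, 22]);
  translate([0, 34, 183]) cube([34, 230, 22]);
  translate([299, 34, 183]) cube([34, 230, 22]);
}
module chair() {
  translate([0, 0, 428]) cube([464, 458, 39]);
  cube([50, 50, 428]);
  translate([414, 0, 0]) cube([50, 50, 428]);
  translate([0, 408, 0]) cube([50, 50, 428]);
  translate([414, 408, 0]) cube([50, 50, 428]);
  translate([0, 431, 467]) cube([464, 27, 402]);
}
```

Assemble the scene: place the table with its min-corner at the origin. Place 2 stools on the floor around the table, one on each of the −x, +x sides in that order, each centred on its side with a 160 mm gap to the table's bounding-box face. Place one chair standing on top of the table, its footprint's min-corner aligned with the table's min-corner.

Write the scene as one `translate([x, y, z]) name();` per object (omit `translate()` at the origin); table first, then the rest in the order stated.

table();
translate([-493, 152, 0]) stool();
translate([1303, 152, 0]) stool();
translate([0, 0, 766]) chair();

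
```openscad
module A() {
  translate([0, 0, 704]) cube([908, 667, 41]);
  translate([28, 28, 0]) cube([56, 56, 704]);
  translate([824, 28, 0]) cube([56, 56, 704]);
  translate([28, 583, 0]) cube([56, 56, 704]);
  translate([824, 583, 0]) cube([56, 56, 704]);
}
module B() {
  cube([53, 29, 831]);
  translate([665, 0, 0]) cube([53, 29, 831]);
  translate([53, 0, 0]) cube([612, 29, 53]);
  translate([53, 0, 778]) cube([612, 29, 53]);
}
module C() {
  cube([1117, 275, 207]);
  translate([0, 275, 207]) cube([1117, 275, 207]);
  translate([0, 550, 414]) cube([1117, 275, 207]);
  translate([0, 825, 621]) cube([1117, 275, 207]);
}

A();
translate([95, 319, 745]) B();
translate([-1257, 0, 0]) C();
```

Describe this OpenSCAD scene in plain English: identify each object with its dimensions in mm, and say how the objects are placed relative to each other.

A is a rectangular dining table. The top is 908×667×41 mm with its upper surface at z = 745 mm. It stands on four 56×56 mm square legs, each inset 28 mm from the nearest pair of top edges, running from the floor to the underside of the top.

B is a picture frame with a 612×725 mm rectangular opening (x by z) and a uniform 53 mm border on every side. Frame depth is 29 mm along y. It is built from two vertical stiles running the full outside height and two horizontal rails spanning the gap between the stiles.

C is a run of 4 identical solid stair steps. Each tread is 1117×275 mm and each step block is 207 mm high. Step 1 rests on the floor; step k is offset from step 1 by (k−1)×275 mm in y and (k−1)×207 mm in z.

The picture frame is on top of the table, centred. The staircase is on the floor beside the table on its −x side.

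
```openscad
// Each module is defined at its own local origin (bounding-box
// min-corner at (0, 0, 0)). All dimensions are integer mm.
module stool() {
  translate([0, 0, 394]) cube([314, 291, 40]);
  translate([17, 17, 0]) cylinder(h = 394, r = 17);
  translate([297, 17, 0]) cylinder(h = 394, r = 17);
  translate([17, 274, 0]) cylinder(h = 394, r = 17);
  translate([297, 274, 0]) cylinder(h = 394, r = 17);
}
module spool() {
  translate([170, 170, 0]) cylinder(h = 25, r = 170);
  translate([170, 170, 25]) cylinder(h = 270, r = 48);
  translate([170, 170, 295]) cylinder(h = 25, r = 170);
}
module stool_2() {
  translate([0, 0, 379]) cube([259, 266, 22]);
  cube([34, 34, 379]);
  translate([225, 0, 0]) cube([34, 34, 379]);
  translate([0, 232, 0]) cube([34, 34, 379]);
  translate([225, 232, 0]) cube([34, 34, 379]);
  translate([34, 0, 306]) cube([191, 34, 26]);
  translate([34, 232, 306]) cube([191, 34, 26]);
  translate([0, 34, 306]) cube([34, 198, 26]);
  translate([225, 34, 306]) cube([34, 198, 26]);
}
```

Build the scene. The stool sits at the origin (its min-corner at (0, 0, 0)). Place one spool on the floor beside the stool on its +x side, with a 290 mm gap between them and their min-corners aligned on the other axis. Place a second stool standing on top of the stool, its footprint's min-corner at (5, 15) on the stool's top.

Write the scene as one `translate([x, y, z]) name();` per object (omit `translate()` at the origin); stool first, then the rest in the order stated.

stool();
translate([604, 0, 0]) spool();
translate([5, 15, 434]) stool_2();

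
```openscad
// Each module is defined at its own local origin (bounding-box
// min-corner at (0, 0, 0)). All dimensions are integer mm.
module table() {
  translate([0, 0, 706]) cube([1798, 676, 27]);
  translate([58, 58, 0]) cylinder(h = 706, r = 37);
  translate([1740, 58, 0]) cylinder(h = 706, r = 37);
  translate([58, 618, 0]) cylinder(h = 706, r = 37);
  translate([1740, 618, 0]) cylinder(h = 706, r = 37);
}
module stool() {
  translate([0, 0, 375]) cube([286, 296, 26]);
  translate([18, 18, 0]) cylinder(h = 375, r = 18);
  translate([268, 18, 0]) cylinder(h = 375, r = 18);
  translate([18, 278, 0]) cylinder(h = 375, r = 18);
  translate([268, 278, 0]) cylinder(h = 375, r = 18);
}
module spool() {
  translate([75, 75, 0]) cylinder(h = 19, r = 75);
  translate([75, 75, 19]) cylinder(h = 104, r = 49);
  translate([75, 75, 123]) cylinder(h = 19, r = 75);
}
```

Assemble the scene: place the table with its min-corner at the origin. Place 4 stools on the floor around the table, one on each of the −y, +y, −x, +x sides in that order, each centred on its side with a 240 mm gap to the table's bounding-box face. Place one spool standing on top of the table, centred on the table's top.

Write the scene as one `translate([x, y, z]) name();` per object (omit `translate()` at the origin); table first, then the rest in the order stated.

table();
translate([756, -536, 0]) stool();
translate([756, 916, 0]) stool();
translate([-526, 190, 0]) stool();
translate([2038, 190, 0]) stool();
translate([824, 263, 733]) spool();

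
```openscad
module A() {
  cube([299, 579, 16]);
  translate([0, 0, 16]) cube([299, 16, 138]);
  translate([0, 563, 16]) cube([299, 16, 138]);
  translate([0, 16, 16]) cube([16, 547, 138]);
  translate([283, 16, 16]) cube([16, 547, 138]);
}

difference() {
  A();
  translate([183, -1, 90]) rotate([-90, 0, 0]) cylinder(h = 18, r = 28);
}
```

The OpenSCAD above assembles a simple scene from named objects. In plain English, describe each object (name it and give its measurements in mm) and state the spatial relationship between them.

A is an open-topped rectangular box: outside dimensions 299×579×154 mm, with a uniform wall and base thickness of 16 mm. The base is a full 299×579 slab on the floor; four walls sit on top of the base. The front and back walls (the −y and +y sides) span the full width; the two side walls fit between them.

The open box has a circular hole of radius 28 mm through its front wall, centred at (x = 183, z = 90).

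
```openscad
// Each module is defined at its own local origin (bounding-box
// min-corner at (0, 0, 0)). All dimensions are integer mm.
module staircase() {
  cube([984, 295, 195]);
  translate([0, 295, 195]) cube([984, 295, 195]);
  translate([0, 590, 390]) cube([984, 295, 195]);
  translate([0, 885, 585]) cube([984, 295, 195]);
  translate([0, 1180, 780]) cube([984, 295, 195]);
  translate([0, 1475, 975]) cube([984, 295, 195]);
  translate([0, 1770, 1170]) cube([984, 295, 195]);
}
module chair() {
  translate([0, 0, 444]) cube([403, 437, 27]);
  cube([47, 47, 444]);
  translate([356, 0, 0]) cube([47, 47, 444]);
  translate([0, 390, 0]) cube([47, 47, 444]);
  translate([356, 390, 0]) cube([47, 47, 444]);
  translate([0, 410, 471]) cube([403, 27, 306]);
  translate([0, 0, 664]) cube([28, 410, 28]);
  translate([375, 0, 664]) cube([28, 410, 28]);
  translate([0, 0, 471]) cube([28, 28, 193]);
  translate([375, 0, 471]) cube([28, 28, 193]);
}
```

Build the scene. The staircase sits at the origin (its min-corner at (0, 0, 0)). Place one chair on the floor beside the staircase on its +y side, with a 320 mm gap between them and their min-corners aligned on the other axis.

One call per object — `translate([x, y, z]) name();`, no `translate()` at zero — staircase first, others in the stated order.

staircase();
translate([0, 2385, 0]) chair();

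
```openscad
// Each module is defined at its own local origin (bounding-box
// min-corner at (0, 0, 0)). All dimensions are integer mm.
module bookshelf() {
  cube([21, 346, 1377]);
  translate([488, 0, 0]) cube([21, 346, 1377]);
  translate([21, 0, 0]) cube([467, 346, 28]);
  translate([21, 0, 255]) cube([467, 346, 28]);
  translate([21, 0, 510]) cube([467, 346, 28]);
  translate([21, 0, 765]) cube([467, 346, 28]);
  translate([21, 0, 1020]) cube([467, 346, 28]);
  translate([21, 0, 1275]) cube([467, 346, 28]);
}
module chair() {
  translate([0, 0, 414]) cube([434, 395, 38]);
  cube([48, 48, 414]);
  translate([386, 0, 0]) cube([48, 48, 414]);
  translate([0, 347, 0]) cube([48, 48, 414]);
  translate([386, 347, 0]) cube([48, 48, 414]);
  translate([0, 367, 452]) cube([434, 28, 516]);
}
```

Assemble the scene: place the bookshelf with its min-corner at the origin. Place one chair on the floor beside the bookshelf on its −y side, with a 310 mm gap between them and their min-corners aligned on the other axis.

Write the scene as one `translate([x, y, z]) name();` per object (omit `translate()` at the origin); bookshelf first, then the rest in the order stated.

bookshelf();
translate([0, -705, 0]) chair();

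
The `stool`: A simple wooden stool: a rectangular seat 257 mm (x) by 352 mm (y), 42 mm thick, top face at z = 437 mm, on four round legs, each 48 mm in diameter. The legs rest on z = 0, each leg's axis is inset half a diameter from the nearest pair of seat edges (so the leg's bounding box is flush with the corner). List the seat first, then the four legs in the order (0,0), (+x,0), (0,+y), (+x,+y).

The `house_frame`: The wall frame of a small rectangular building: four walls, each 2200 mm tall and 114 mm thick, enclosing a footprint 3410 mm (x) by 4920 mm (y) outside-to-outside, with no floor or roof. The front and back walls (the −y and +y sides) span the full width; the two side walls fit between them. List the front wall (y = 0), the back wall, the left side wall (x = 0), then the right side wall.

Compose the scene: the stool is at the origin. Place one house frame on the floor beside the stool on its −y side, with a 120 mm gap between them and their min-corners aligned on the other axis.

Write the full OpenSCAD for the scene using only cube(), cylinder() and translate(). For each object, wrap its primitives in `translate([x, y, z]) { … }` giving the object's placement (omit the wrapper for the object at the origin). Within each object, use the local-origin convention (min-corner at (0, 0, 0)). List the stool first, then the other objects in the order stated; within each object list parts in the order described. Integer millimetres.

translate([0, 0, 395]) cube([257, 352, 42]);
translate([24, 24, 0]) cylinder(h = 395, r = 24);
translate([233, 24, 0]) cylinder(h = 395, r = 24);
translate([24, 328, 0]) cylinder(h = 395, r = 24);
translate([233, 328, 0]) cylinder(h = 395, r = 24);
translate([0, -5040, 0]) {
  cube([3410, 114, 2200]);
  translate([0, 4806, 0]) cube([3410, 114, 2200]);
  translate([0, 114, 0]) cube([114, 4692, 2200]);
  translate([3296, 114, 0]) cube([114, 4692, 2200]);
}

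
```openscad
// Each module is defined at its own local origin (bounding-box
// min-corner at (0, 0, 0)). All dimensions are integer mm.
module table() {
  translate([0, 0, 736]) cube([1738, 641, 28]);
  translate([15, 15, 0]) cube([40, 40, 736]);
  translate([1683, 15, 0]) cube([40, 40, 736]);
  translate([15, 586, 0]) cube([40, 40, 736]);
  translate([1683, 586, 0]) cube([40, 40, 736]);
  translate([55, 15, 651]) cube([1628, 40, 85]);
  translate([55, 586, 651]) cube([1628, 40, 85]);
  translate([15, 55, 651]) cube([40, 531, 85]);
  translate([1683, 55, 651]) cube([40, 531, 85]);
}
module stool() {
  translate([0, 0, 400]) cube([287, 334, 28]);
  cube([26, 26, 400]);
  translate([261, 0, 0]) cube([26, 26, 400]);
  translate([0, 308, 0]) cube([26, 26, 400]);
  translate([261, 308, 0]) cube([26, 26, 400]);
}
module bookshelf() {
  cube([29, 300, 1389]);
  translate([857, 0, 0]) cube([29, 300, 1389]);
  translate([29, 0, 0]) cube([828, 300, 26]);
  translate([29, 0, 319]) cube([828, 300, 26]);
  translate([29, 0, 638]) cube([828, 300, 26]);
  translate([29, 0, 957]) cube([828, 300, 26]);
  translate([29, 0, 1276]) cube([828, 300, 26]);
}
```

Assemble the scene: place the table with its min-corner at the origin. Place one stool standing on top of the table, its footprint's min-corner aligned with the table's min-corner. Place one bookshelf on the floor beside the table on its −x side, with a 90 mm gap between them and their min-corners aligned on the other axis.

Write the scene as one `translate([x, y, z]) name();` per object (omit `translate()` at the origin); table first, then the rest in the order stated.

table();
translate([0, 0, 764]) stool();
translate([-976, 0, 0]) bookshelf();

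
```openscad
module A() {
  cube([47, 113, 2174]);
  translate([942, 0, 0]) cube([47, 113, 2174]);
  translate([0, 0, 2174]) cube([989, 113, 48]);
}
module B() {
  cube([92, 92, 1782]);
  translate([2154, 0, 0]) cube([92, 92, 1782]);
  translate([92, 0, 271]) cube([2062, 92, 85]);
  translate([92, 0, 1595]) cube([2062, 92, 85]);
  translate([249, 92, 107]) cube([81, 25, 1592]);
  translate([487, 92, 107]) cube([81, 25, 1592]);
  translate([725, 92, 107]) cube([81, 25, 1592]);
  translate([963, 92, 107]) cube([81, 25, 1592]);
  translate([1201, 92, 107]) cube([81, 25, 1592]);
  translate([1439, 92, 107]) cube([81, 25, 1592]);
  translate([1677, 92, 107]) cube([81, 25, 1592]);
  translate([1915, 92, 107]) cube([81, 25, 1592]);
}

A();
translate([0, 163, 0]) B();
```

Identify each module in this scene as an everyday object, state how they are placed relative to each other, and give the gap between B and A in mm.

The fence section's nearest face is 50 mm from the door frame's +y face.

A is a door frame. B is a fence section. The fence section is on the floor beside the door frame on its +y side. The gap between the fence section and the door frame is 50 mm.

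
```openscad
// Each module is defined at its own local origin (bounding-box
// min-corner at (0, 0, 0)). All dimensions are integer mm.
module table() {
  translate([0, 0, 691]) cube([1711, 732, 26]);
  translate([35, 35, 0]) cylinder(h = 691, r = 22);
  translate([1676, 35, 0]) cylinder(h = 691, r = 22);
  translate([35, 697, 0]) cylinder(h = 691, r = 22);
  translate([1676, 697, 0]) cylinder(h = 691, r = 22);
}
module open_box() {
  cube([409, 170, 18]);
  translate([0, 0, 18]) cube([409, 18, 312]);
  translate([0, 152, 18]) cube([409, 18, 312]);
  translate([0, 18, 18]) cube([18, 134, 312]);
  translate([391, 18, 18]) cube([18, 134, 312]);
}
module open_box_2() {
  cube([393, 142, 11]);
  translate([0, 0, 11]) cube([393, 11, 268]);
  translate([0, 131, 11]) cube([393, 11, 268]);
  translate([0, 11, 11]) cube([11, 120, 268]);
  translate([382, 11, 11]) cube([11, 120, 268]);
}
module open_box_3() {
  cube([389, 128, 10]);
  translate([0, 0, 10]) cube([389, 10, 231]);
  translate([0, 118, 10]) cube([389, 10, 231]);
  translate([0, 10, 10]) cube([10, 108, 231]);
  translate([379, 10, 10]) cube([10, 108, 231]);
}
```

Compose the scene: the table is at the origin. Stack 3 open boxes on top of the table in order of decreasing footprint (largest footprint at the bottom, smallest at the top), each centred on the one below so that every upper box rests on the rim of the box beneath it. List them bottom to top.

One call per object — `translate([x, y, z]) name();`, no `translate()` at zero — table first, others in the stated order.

table();
translate([651, 281, 717]) open_box();
translate([659, 295, 1047]) open_box_2();
translate([661, 302, 1326]) open_box_3();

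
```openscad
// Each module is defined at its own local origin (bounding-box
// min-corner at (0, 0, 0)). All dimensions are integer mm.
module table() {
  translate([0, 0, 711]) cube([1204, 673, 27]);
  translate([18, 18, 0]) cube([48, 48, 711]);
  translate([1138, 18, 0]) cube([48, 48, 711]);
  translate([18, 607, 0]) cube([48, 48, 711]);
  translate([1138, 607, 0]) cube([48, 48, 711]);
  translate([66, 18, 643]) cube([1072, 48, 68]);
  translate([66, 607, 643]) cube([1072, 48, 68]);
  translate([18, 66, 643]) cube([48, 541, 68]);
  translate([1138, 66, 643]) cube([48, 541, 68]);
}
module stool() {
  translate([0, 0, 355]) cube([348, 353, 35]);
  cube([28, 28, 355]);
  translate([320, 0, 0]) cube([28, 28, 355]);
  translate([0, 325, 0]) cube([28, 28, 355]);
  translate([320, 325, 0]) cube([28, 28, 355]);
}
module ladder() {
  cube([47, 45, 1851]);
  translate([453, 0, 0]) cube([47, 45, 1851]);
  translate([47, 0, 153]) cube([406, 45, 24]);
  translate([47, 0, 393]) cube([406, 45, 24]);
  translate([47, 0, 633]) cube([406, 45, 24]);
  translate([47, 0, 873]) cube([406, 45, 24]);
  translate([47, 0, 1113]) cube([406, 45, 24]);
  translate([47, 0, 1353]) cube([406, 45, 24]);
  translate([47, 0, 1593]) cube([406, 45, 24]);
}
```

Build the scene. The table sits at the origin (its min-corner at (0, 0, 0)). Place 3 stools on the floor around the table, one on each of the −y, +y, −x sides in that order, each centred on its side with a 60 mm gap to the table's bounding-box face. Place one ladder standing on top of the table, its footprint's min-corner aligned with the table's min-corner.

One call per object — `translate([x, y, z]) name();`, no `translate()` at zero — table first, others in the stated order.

table();
translate([428, -413, 0]) stool();
translate([428, 733, 0]) stool();
translate([-408, 160, 0]) stool();
translate([0, 0, 738]) ladder();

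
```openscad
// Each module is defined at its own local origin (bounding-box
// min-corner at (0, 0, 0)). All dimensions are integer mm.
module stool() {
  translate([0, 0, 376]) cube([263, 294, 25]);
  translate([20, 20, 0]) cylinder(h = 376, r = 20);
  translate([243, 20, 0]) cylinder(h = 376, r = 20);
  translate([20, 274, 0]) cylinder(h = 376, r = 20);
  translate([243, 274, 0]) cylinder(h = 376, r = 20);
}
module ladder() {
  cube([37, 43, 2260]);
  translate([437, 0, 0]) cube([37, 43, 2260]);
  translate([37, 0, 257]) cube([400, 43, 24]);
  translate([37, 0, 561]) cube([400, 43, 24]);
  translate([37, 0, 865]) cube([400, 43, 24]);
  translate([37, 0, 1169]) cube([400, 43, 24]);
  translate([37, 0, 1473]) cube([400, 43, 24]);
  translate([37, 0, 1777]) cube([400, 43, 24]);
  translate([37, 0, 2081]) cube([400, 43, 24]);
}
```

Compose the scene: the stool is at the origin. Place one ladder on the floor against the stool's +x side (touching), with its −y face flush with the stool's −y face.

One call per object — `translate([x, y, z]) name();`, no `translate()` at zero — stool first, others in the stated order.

stool();
translate([263, 0, 0]) ladder();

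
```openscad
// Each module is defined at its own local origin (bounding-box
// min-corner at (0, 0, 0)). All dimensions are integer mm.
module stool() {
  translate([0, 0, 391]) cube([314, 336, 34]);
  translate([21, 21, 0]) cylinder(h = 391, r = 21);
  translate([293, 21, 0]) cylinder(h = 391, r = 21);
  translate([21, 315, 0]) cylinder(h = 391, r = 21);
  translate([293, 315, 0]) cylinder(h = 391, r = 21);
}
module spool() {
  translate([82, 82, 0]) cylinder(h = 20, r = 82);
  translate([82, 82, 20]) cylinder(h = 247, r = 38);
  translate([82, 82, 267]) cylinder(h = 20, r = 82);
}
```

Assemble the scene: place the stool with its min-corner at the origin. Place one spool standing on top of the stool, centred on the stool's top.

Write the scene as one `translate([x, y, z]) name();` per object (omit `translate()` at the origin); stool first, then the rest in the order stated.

stool();
translate([75, 86, 425]) spool();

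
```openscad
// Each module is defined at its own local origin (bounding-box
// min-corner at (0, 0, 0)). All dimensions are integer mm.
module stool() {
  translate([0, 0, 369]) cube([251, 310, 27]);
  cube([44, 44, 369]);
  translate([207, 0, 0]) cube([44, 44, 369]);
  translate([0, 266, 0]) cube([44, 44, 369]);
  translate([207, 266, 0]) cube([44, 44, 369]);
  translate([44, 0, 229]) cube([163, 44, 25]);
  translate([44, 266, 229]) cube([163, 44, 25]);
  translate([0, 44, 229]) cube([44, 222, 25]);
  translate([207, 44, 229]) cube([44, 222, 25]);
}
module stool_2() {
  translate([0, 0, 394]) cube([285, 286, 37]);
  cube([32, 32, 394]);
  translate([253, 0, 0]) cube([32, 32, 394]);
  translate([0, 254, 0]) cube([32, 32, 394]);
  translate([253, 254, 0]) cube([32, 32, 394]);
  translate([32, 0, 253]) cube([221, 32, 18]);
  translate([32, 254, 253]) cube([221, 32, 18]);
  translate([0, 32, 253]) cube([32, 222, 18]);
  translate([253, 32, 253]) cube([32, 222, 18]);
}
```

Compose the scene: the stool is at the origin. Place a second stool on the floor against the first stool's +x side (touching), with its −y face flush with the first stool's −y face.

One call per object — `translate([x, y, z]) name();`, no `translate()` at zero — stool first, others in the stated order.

stool();
translate([251, 0, 0]) stool_2();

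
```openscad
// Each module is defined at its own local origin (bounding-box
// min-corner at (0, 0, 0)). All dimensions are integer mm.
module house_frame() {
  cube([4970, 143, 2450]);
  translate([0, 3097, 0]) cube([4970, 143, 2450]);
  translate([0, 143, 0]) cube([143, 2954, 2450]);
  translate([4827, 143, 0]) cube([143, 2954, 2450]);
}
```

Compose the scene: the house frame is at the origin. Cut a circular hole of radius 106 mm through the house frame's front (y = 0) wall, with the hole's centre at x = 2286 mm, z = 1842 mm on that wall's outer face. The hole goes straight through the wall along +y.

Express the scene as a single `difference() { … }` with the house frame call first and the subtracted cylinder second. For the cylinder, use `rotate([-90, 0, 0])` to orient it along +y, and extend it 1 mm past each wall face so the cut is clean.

difference() {
  house_frame();
  translate([2286, -1, 1842]) rotate([-90, 0, 0]) cylinder(h = 145, r = 106);
}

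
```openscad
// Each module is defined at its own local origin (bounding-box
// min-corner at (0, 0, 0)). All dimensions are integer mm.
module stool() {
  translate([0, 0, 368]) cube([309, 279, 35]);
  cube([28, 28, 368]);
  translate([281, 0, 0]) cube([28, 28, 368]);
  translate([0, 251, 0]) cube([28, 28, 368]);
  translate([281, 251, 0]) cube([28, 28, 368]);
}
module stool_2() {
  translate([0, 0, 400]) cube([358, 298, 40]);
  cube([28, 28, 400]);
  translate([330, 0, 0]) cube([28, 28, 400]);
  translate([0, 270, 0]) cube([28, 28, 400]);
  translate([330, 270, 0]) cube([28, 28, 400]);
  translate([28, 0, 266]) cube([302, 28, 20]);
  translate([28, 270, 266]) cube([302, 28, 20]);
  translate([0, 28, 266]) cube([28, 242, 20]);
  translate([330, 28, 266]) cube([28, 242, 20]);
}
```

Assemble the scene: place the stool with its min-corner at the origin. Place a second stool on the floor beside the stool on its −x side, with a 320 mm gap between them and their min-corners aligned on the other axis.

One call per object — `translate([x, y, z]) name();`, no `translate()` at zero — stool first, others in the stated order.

stool();
translate([-678, 0, 0]) stool_2();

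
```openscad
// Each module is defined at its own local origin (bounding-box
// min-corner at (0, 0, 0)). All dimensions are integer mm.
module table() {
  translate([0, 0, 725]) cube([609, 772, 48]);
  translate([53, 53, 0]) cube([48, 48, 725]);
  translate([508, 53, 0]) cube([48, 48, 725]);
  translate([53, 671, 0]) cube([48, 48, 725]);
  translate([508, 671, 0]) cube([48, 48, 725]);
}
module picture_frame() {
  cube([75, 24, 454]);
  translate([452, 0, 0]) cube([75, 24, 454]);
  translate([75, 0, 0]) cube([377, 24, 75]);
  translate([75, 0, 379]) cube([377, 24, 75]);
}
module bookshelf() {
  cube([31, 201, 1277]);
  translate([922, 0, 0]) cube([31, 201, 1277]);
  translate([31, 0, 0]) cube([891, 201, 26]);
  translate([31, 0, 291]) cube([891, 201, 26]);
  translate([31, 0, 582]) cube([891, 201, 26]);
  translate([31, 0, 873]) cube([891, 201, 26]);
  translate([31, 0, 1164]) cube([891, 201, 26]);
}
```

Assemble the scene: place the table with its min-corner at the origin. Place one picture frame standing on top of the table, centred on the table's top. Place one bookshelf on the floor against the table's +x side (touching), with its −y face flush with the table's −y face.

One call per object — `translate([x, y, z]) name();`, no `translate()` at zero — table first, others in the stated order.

table();
translate([41, 374, 773]) picture_frame();
translate([609, 0, 0]) bookshelf();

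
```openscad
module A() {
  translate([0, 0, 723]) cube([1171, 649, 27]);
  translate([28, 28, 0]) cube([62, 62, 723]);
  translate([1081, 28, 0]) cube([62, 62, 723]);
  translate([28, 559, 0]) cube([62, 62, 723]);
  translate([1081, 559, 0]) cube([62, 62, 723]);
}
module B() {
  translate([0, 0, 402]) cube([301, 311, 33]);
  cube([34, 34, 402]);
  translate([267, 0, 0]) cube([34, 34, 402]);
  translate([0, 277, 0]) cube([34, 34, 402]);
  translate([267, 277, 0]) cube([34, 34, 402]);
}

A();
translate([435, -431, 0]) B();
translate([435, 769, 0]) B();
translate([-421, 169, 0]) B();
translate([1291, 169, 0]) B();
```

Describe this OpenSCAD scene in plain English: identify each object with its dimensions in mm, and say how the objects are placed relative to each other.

A is a table with a 1171×649 mm rectangular top, 27 mm thick, top surface at z = 750 mm, supported by four 62×62 mm square legs, each inset 28 mm from the nearest pair of top edges, running from the floor.

B is a four-legged stool. The seat is 301×311 mm, 33 mm thick, top at z = 435 mm. It stands on four square legs, each 34×34 mm in cross-section, from z = 0 to the seat underside, each flush with a corner of the seat.

Four stools sit around the table at the −y, +y, −x, +x sides.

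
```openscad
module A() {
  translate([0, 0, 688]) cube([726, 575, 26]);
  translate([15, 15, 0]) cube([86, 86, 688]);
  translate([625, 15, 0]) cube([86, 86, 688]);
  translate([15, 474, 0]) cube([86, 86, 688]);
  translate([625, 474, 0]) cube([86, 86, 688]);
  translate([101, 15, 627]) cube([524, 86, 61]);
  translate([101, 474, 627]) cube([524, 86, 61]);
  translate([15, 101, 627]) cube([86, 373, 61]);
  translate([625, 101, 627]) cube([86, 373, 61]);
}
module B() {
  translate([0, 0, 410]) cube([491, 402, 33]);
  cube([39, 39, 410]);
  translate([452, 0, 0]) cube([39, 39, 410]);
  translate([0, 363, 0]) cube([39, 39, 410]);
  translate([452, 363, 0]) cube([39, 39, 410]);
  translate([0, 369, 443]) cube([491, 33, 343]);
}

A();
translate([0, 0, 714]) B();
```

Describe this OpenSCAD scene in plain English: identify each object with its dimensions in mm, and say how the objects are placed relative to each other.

A is a table: top 726 mm (x) × 575 mm (y), 26 mm thick, upper face at z = 714 mm, on four 86×86 mm square legs, each inset 15 mm from the nearest pair of top edges, running from z = 0 to the bottom of the top. Four apron rails, 86 mm thick and 61 mm tall, run between adjacent legs with their top edges flush with the underside of the top and their outer faces flush with the legs' outer faces.

B is a chair: 491×402 mm seat, 33 mm thick, top at z = 443 mm, on four 39 mm square corner legs flush with the seat edges. A 33 mm thick backrest slab spans the full seat width, extending 343 mm above the seat top, its back face flush with the seat's +y edge.

The chair is on top of the table.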